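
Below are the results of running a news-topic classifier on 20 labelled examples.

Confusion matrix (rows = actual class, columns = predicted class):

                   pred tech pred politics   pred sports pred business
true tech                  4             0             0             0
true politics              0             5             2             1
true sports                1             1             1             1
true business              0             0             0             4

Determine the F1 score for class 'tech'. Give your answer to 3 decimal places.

One-vs-rest for 'tech': TP = diagonal; FP = other classes predicted 'tech'; FN = 'tech' predicted as other.
F1 score = 2·TP/(2·TP+FP+FN).
tech: TP=4, FP=0+1+0=1, FN=0+0+0=0 → 8/9 = 0.8889

0.889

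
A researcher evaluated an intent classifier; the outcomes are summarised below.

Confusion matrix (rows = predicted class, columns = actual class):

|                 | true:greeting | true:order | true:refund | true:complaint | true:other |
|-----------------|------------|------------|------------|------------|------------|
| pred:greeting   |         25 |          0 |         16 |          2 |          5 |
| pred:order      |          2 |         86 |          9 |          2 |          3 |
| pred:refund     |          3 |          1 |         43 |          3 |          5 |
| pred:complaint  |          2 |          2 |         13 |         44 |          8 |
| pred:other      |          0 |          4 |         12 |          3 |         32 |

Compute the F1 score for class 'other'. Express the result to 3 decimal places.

0.615

Take TP from the diagonal, FP from the rest of the 'other' prediction marginal, FN from the rest of the 'other' actual marginal.
F1 score = 2·TP/(2·TP+FP+FN).
other: TP=32, FP=0+4+12+3=19, FN=5+3+5+8=21 → 64/104 = 0.6154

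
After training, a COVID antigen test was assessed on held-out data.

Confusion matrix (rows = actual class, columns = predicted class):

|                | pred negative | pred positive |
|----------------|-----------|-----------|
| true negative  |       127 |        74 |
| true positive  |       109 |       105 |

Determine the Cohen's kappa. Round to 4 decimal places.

0.1219

Observed agreement pₒ = trace/N = 232/415 = 0.55904
Expected agreement pₑ = Σ (rowᵢ·colᵢ)/N² = (201·236 + 214·179)/415² = 0.49785
κ = (pₒ − pₑ)/(1 − pₑ) = (0.55904 − 0.49785)/(1 − 0.49785) = 0.1219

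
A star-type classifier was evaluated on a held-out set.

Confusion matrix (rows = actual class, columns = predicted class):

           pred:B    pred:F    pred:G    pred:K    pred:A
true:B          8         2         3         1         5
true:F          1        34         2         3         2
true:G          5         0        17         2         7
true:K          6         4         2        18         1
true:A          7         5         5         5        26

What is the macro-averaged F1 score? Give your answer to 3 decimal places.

0.576

Per-class F1 score (2·TP/(2·TP+FP+FN)):
  B: TP=8, FP=1+5+6+7=19, FN=2+3+1+5=11 → 16/46 = 0.3478
  F: TP=34, FP=2+0+4+5=11, FN=1+2+3+2=8 → 68/87 = 0.7816
  G: TP=17, FP=3+2+2+5=12, FN=5+0+2+7=14 → 34/60 = 0.5667
  K: TP=18, FP=1+3+2+5=11, FN=6+4+2+1=13 → 36/60 = 0.6000
  A: TP=26, FP=5+2+7+1=15, FN=7+5+5+5=22 → 52/89 = 0.5843
Macro-F1 score = mean = (0.3478 + 0.7816 + 0.5667 + 0.6000 + 0.5843) / 5 = 0.576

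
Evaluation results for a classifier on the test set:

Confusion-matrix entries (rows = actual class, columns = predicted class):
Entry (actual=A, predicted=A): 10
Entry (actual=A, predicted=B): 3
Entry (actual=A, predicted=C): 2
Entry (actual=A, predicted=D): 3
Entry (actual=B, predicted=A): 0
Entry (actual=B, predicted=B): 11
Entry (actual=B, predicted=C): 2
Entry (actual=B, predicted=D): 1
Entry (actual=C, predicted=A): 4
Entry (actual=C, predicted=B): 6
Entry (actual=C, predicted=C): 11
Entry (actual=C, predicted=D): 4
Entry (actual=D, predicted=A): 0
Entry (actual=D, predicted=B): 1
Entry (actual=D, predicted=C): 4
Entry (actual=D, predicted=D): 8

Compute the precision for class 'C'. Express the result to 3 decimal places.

0.579

precision = TP/(TP+FP).
C: TP=11, FP=2+2+4=8 → 11/19 = 0.5789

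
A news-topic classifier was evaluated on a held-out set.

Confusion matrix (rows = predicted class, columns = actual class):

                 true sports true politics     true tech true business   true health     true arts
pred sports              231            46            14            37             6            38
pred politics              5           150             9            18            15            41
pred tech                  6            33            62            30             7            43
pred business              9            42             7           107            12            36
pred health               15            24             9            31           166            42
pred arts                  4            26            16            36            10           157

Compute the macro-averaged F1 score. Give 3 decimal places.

0.551

Per-class F1 score (2·TP/(2·TP+FP+FN)):
  sports: TP=231, FP=46+14+37+6+38=141, FN=5+6+9+15+4=39 → 462/642 = 0.7196
  politics: TP=150, FP=5+9+18+15+41=88, FN=46+33+42+24+26=171 → 300/559 = 0.5367
  tech: TP=62, FP=6+33+30+7+43=119, FN=14+9+7+9+16=55 → 124/298 = 0.4161
  business: TP=107, FP=9+42+7+12+36=106, FN=37+18+30+31+36=152 → 214/472 = 0.4534
  health: TP=166, FP=15+24+9+31+42=121, FN=6+15+7+12+10=50 → 332/503 = 0.6600
  arts: TP=157, FP=4+26+16+36+10=92, FN=38+41+43+36+42=200 → 314/606 = 0.5182
Macro-F1 score = mean = (0.7196 + 0.5367 + 0.4161 + 0.4534 + 0.6600 + 0.5182) / 6 = 0.551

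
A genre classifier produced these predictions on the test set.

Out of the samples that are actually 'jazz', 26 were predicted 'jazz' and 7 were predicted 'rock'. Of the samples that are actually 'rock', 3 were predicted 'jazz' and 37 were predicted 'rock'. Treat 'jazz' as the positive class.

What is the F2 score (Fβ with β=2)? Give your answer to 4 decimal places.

Fβ = (1+β²)·TP / ((1+β²)·TP + β²·FN + FP), with β²=4
= 5·26 / (5·26 + 4·7 + 3) = 0.8075

0.8075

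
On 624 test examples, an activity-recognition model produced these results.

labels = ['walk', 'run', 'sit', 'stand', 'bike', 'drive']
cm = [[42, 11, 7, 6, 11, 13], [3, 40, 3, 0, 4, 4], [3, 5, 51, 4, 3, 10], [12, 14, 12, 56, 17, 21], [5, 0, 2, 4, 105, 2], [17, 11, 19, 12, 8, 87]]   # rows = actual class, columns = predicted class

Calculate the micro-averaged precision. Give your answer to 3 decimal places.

Micro-averaging pools counts across classes: ΣTP=381, ΣFP=243, ΣFN=243.
Micro-precision = TP/(TP+FP) on pooled counts = 0.611 (equals overall accuracy in single-label multiclass).

0.611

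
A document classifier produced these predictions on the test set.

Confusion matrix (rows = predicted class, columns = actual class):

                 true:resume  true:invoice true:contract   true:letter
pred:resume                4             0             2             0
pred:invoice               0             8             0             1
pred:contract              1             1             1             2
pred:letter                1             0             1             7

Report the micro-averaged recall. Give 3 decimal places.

Micro-averaging pools counts across classes: ΣTP=20, ΣFP=9, ΣFN=9.
Micro-recall = TP/(TP+FN) on pooled counts = 0.690 (equals overall accuracy in single-label multiclass).

0.690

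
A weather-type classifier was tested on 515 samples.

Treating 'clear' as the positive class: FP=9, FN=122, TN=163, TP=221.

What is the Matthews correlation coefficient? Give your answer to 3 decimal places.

MCC = (TP·TN − FP·FN) / √((TP+FP)(TP+FN)(TN+FP)(TN+FN))
Numerator = 221·163 − 9·122 = 34925
Denominator = √(230·343·172·285) = √3867187800 = 62186.7172
MCC = 34925 / 62186.7172 = 0.562

0.562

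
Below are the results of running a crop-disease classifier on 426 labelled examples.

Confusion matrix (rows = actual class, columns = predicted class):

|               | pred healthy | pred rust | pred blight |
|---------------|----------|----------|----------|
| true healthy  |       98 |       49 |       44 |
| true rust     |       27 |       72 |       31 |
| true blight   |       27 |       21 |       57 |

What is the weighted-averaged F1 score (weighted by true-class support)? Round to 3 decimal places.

0.536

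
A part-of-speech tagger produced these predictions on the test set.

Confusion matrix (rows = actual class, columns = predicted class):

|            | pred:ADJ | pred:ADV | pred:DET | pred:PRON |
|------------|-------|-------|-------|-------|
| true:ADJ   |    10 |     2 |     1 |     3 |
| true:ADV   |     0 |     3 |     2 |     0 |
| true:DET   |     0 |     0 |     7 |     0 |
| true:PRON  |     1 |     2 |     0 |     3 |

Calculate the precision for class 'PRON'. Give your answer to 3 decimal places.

0.500

precision = TP/(TP+FP).
PRON: TP=3, FP=3+0+0=3 → 3/6 = 0.5000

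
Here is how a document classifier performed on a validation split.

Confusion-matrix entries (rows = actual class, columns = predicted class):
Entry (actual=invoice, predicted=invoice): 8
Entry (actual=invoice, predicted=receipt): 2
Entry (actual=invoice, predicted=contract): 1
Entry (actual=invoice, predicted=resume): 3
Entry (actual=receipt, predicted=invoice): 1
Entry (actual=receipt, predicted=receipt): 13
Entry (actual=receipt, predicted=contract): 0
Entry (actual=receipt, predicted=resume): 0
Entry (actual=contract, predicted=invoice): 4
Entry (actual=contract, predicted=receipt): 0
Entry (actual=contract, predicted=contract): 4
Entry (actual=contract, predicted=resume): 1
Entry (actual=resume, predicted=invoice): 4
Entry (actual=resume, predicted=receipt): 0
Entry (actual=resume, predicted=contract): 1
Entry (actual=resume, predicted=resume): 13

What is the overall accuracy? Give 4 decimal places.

Accuracy = trace / total = (8+13+4+13=38) / 55 = 38/55 = 0.6909

0.6909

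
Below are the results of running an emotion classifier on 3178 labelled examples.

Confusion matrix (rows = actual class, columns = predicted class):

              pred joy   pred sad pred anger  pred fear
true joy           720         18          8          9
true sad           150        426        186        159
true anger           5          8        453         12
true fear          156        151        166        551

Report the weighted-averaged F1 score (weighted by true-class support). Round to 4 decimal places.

0.6614

Per-class F1 score (2·TP/(2·TP+FP+FN)):
  joy: TP=720, FP=150+5+156=311, FN=18+8+9=35 → 1440/1786 = 0.80627
  sad: TP=426, FP=18+8+151=177, FN=150+186+159=495 → 852/1524 = 0.55906
  anger: TP=453, FP=8+186+166=360, FN=5+8+12=25 → 906/1291 = 0.70178
  fear: TP=551, FP=9+159+12=180, FN=156+151+166=473 → 1102/1755 = 0.62792
Weighted-F1 score = Σ (supportᵢ/N)·F1 scoreᵢ with N=3178: (755/3178)·0.80627 + (921/3178)·0.55906 + (478/3178)·0.70178 + (1024/3178)·0.62792 = 0.6614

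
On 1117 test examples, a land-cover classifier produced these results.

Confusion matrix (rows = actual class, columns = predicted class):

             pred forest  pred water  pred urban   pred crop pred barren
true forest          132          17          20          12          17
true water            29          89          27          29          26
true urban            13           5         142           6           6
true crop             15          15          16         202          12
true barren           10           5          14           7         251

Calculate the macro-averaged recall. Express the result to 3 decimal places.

0.718

Per-class recall (TP/(TP+FN)):
  forest: TP=132, FN=17+20+12+17=66 → 132/198 = 0.6667
  water: TP=89, FN=29+27+29+26=111 → 89/200 = 0.4450
  urban: TP=142, FN=13+5+6+6=30 → 142/172 = 0.8256
  crop: TP=202, FN=15+15+16+12=58 → 202/260 = 0.7769
  barren: TP=251, FN=10+5+14+7=36 → 251/287 = 0.8746
Macro-recall = mean = (0.6667 + 0.4450 + 0.8256 + 0.7769 + 0.8746) / 5 = 0.718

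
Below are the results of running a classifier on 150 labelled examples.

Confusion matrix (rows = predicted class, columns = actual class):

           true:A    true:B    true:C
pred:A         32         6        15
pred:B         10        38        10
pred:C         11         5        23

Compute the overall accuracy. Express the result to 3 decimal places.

Accuracy = trace / total = (32+38+23=93) / 150 = 93/150 = 0.620

0.620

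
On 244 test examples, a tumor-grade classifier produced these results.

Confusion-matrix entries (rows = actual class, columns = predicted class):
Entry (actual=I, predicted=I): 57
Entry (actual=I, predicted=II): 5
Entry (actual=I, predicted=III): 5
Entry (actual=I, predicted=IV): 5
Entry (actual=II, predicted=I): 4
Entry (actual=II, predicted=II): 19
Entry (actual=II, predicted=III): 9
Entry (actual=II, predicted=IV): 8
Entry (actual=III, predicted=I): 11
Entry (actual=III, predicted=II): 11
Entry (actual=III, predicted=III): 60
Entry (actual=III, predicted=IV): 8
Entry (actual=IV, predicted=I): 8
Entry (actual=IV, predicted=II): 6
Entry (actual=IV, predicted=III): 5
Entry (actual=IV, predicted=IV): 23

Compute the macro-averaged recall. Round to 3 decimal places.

Per-class recall (TP/(TP+FN)):
  I: TP=57, FN=5+5+5=15 → 57/72 = 0.7917
  II: TP=19, FN=4+9+8=21 → 19/40 = 0.4750
  III: TP=60, FN=11+11+8=30 → 60/90 = 0.6667
  IV: TP=23, FN=8+6+5=19 → 23/42 = 0.5476
Macro-recall = mean = (0.7917 + 0.4750 + 0.6667 + 0.5476) / 4 = 0.620

0.620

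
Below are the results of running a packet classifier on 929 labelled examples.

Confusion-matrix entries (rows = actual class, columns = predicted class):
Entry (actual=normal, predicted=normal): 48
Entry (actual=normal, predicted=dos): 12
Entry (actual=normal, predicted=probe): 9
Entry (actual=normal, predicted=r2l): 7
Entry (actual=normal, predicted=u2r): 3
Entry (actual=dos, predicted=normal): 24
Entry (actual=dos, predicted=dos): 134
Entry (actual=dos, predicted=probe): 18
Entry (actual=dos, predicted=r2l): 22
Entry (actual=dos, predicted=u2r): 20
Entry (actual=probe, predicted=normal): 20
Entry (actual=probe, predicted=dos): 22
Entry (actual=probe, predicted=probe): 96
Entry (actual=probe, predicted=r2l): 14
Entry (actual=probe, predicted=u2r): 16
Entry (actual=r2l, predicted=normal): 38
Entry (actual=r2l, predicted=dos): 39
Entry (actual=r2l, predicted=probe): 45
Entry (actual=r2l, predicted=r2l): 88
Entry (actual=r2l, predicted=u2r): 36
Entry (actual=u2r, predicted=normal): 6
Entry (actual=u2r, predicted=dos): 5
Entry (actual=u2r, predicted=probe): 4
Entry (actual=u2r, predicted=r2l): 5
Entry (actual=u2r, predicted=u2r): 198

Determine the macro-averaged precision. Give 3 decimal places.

0.583

Per-class precision (TP/(TP+FP)):
  normal: TP=48, FP=24+20+38+6=88 → 48/136 = 0.3529
  dos: TP=134, FP=12+22+39+5=78 → 134/212 = 0.6321
  probe: TP=96, FP=9+18+45+4=76 → 96/172 = 0.5581
  r2l: TP=88, FP=7+22+14+5=48 → 88/136 = 0.6471
  u2r: TP=198, FP=3+20+16+36=75 → 198/273 = 0.7253
Macro-precision = mean = (0.3529 + 0.6321 + 0.5581 + 0.6471 + 0.7253) / 5 = 0.583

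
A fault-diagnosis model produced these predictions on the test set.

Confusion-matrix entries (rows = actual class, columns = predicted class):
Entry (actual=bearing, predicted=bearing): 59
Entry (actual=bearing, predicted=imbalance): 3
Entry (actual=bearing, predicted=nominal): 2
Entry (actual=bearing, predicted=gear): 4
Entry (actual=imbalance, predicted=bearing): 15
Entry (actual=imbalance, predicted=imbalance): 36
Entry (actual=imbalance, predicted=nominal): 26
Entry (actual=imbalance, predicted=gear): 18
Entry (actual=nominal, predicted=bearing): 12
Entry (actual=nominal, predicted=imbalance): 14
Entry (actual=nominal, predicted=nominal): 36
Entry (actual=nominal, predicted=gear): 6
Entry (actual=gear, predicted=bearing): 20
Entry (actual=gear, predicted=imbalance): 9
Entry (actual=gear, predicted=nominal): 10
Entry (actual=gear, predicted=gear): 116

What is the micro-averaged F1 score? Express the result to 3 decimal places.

0.640

Micro-averaging pools counts across classes: ΣTP=247, ΣFP=139, ΣFN=139.
Micro-F1 score = 2·TP/(2·TP+FP+FN) on pooled counts = 0.640 (equals overall accuracy in single-label multiclass).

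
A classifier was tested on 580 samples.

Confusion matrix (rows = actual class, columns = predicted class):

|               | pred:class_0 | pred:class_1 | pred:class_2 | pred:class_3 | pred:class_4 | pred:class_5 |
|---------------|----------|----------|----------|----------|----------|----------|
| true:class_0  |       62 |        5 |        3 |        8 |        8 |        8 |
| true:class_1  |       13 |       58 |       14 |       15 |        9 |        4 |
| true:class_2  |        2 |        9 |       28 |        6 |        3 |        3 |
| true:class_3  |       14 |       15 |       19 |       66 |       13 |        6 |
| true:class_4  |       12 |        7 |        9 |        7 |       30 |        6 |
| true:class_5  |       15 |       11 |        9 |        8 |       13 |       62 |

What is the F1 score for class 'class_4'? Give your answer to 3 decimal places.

0.408

Treat 'class_4' as positive and all other classes as negative.
F1 score = 2·TP/(2·TP+FP+FN).
class_4: TP=30, FP=8+9+3+13+13=46, FN=12+7+9+7+6=41 → 60/147 = 0.4082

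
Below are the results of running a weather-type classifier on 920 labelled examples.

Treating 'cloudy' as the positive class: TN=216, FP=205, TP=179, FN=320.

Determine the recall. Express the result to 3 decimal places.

0.359

Recall = TP/(TP+FN) = 179/(179+320) = 179/499 = 0.359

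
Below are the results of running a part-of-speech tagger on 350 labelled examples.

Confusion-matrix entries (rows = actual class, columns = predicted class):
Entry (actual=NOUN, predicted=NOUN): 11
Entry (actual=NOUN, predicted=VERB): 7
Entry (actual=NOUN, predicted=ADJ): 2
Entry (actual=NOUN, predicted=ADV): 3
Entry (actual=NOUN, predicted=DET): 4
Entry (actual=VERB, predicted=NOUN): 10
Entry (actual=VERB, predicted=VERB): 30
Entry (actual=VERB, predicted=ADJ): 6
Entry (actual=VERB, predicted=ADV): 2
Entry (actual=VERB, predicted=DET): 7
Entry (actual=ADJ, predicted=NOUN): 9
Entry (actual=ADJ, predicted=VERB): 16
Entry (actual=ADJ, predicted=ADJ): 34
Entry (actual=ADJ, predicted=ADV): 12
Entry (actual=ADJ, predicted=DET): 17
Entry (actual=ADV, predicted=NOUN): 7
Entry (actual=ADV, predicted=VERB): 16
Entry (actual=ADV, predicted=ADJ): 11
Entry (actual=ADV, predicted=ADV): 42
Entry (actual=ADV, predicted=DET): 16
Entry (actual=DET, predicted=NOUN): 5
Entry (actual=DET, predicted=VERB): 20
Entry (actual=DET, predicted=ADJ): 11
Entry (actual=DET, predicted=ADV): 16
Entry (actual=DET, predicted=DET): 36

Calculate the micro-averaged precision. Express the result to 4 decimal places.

0.4371

Micro-averaging pools counts across classes: ΣTP=153, ΣFP=197, ΣFN=197.
Micro-precision = TP/(TP+FP) on pooled counts = 0.4371 (equals overall accuracy in single-label multiclass).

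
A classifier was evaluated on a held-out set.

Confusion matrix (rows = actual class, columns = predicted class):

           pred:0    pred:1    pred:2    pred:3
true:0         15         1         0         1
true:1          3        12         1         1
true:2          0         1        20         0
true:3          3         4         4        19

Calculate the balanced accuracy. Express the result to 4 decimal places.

Balanced accuracy = mean of per-class recall.
  0: recall = 15/17 = 0.88235
  1: recall = 12/17 = 0.70588
  2: recall = 20/21 = 0.95238
  3: recall = 19/30 = 0.63333
Mean = (0.88235 + 0.70588 + 0.95238 + 0.63333) / 4 = 0.7935

0.7935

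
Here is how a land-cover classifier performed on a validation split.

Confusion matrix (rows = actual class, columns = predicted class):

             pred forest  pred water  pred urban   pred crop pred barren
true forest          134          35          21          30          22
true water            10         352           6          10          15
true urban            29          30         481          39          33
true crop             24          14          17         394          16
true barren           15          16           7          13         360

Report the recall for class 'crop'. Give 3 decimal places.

0.847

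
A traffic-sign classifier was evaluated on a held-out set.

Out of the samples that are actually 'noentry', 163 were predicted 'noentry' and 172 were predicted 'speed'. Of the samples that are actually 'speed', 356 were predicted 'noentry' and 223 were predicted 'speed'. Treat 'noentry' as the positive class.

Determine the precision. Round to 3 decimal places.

Precision = TP/(TP+FP) = 163/(163+356) = 163/519 = 0.314

0.314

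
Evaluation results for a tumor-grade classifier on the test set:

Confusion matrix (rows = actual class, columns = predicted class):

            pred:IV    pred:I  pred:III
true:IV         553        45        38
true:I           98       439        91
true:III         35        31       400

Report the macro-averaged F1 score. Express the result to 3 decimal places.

Per-class F1 score (2·TP/(2·TP+FP+FN)):
  IV: TP=553, FP=98+35=133, FN=45+38=83 → 1106/1322 = 0.8366
  I: TP=439, FP=45+31=76, FN=98+91=189 → 878/1143 = 0.7682
  III: TP=400, FP=38+91=129, FN=35+31=66 → 800/995 = 0.8040
Macro-F1 score = mean = (0.8366 + 0.7682 + 0.8040) / 3 = 0.803

0.803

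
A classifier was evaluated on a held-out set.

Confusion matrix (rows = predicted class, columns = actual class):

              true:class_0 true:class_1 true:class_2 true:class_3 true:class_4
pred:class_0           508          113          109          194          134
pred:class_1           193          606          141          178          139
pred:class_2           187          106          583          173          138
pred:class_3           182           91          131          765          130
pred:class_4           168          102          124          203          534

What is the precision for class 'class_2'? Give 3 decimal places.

Take TP from the diagonal, FP from the rest of the 'class_2' prediction marginal, FN from the rest of the 'class_2' actual marginal.
precision = TP/(TP+FP).
class_2: TP=583, FP=187+106+173+138=604 → 583/1187 = 0.4912

0.491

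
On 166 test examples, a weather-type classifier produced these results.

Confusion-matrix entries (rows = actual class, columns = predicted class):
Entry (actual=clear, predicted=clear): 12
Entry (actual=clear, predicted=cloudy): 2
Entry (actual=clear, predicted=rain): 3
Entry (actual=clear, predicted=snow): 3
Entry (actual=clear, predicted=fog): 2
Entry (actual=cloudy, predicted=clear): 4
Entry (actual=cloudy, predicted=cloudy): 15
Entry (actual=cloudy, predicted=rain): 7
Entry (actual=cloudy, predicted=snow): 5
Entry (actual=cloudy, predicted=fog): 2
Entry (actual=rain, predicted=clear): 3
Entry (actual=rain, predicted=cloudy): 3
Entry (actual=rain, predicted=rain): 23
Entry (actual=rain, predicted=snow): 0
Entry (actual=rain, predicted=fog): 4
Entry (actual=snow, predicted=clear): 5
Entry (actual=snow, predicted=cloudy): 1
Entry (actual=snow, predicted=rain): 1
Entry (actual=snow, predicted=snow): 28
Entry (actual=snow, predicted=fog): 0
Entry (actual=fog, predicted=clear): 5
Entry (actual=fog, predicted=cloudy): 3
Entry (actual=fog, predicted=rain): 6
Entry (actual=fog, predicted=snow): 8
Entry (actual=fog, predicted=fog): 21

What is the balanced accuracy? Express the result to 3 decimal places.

Balanced accuracy = mean of per-class recall.
  clear: recall = 12/22 = 0.5455
  cloudy: recall = 15/33 = 0.4545
  rain: recall = 23/33 = 0.6970
  snow: recall = 28/35 = 0.8000
  fog: recall = 21/43 = 0.4884
Mean = (0.5455 + 0.4545 + 0.6970 + 0.8000 + 0.4884) / 5 = 0.597

0.597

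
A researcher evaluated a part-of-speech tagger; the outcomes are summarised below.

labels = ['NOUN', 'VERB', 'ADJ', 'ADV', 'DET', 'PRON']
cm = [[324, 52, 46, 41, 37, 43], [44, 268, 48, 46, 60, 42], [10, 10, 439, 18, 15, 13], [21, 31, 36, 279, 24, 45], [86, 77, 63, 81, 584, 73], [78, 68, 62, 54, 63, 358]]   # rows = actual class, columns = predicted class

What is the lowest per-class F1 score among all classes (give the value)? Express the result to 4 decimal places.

Per-class F1 score (2·TP/(2·TP+FP+FN)):
  NOUN: TP=324, FP=44+10+21+86+78=239, FN=52+46+41+37+43=219 → 648/1106 = 0.58590
  VERB: TP=268, FP=52+10+31+77+68=238, FN=44+48+46+60+42=240 → 536/1014 = 0.52860
  ADJ: TP=439, FP=46+48+36+63+62=255, FN=10+10+18+15+13=66 → 878/1199 = 0.73228
  ADV: TP=279, FP=41+46+18+81+54=240, FN=21+31+36+24+45=157 → 558/955 = 0.58429
  DET: TP=584, FP=37+60+15+24+63=199, FN=86+77+63+81+73=380 → 1168/1747 = 0.66857
  PRON: TP=358, FP=43+42+13+45+73=216, FN=78+68+62+54+63=325 → 716/1257 = 0.56961
Lowest is class 'VERB' with F1 score = 0.5286.

0.5286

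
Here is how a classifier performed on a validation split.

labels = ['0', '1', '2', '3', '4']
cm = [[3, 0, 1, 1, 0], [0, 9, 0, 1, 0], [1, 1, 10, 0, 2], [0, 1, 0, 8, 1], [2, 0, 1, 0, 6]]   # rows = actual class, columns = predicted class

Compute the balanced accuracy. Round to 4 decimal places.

Balanced accuracy = mean of per-class recall.
  0: recall = 3/5 = 0.60000
  1: recall = 9/10 = 0.90000
  2: recall = 10/14 = 0.71429
  3: recall = 8/10 = 0.80000
  4: recall = 6/9 = 0.66667
Mean = (0.60000 + 0.90000 + 0.71429 + 0.80000 + 0.66667) / 5 = 0.7362

0.7362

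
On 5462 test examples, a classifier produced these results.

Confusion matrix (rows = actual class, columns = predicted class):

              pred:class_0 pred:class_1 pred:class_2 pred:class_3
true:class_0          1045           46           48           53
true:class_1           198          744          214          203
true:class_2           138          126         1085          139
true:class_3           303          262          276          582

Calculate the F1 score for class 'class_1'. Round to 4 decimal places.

0.5865

One-vs-rest for 'class_1': TP = diagonal; FP = other classes predicted 'class_1'; FN = 'class_1' predicted as other.
F1 score = 2·TP/(2·TP+FP+FN).
class_1: TP=744, FP=46+126+262=434, FN=198+214+203=615 → 1488/2537 = 0.58652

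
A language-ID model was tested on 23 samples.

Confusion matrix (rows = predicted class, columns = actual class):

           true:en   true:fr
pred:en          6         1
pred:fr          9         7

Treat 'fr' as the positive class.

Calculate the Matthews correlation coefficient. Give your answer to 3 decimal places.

MCC = (TP·TN − FP·FN) / √((TP+FP)(TP+FN)(TN+FP)(TN+FN))
Numerator = 7·6 − 9·1 = 33
Denominator = √(16·8·15·7) = √13440 = 115.9310
MCC = 33 / 115.9310 = 0.285

0.285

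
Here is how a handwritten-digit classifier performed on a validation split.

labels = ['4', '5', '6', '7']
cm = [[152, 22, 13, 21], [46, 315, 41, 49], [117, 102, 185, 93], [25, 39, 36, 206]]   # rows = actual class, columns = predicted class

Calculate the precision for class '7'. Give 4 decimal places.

0.5583

Treat '7' as positive and all other classes as negative.
precision = TP/(TP+FP).
7: TP=206, FP=21+49+93=163 → 206/369 = 0.55827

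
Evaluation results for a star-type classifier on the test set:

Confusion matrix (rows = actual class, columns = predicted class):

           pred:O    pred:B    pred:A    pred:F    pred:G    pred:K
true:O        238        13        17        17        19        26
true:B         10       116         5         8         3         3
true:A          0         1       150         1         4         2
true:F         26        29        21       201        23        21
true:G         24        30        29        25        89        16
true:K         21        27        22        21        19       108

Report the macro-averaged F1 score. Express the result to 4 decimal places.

0.6381

Per-class F1 score (2·TP/(2·TP+FP+FN)):
  O: TP=238, FP=10+0+26+24+21=81, FN=13+17+17+19+26=92 → 476/649 = 0.73344
  B: TP=116, FP=13+1+29+30+27=100, FN=10+5+8+3+3=29 → 232/361 = 0.64266
  A: TP=150, FP=17+5+21+29+22=94, FN=0+1+1+4+2=8 → 300/402 = 0.74627
  F: TP=201, FP=17+8+1+25+21=72, FN=26+29+21+23+21=120 → 402/594 = 0.67677
  G: TP=89, FP=19+3+4+23+19=68, FN=24+30+29+25+16=124 → 178/370 = 0.48108
  K: TP=108, FP=26+3+2+21+16=68, FN=21+27+22+21+19=110 → 216/394 = 0.54822
Macro-F1 score = mean = (0.73344 + 0.64266 + 0.74627 + 0.67677 + 0.48108 + 0.54822) / 6 = 0.6381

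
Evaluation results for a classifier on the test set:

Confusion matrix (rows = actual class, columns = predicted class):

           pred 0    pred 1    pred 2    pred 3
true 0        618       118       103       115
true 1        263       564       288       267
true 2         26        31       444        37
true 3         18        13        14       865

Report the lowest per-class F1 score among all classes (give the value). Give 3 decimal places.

0.535

Per-class F1 score (2·TP/(2·TP+FP+FN)):
  0: TP=618, FP=263+26+18=307, FN=118+103+115=336 → 1236/1879 = 0.6578
  1: TP=564, FP=118+31+13=162, FN=263+288+267=818 → 1128/2108 = 0.5351
  2: TP=444, FP=103+288+14=405, FN=26+31+37=94 → 888/1387 = 0.6402
  3: TP=865, FP=115+267+37=419, FN=18+13+14=45 → 1730/2194 = 0.7885
Lowest is class '1' with F1 score = 0.535.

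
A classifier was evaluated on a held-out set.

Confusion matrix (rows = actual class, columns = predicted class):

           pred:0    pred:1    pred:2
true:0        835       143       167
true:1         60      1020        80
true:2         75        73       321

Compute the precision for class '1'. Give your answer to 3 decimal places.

Treat '1' as positive and all other classes as negative.
precision = TP/(TP+FP).
1: TP=1020, FP=143+73=216 → 1020/1236 = 0.8252

0.825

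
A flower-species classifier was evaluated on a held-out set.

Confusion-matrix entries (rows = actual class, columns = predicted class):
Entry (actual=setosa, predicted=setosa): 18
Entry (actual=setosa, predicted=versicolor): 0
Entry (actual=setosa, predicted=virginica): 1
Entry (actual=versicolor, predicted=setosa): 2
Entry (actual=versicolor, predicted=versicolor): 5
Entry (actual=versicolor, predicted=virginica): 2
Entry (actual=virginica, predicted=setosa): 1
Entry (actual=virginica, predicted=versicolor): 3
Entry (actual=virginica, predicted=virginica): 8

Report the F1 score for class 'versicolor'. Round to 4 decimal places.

0.5882

Treat 'versicolor' as positive and all other classes as negative.
F1 score = 2·TP/(2·TP+FP+FN).
versicolor: TP=5, FP=0+3=3, FN=2+2=4 → 10/17 = 0.58824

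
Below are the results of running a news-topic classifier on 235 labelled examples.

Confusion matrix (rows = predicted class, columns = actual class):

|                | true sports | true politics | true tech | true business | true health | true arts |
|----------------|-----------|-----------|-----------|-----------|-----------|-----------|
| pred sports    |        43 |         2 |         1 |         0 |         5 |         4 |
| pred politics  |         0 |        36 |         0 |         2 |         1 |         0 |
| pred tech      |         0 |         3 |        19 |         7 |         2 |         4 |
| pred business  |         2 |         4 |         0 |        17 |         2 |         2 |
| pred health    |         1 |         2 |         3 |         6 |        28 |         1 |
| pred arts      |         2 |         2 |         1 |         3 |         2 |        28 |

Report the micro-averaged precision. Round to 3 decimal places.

Micro-averaging pools counts across classes: ΣTP=171, ΣFP=64, ΣFN=64.
Micro-precision = TP/(TP+FP) on pooled counts = 0.728 (equals overall accuracy in single-label multiclass).

0.728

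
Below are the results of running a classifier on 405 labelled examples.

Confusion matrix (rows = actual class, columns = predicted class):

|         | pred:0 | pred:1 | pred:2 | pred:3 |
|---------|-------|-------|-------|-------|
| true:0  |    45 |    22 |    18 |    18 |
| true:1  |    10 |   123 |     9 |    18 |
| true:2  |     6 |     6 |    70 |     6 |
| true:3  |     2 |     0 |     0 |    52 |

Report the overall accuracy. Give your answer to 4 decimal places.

0.7160

Accuracy = trace / total = (45+123+70+52=290) / 405 = 290/405 = 0.7160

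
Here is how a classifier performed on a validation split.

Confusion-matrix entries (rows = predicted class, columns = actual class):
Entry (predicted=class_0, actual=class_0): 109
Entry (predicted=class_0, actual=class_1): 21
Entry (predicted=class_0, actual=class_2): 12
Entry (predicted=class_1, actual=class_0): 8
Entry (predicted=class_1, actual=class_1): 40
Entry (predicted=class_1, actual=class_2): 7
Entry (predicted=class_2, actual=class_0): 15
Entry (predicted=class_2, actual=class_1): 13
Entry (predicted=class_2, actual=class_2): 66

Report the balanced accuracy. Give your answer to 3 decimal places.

0.714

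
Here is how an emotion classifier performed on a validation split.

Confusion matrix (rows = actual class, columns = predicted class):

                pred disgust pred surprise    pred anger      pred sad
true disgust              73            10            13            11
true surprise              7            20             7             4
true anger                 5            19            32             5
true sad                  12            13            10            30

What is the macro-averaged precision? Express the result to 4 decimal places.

0.5478

Per-class precision (TP/(TP+FP)):
  disgust: TP=73, FP=7+5+12=24 → 73/97 = 0.75258
  surprise: TP=20, FP=10+19+13=42 → 20/62 = 0.32258
  anger: TP=32, FP=13+7+10=30 → 32/62 = 0.51613
  sad: TP=30, FP=11+4+5=20 → 30/50 = 0.60000
Macro-precision = mean = (0.75258 + 0.32258 + 0.51613 + 0.60000) / 4 = 0.5478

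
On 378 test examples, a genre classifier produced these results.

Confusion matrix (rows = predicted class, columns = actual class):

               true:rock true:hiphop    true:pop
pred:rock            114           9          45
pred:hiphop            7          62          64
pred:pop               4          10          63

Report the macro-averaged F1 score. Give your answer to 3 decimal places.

0.621

Per-class F1 score (2·TP/(2·TP+FP+FN)):
  rock: TP=114, FP=9+45=54, FN=7+4=11 → 228/293 = 0.7782
  hiphop: TP=62, FP=7+64=71, FN=9+10=19 → 124/214 = 0.5794
  pop: TP=63, FP=4+10=14, FN=45+64=109 → 126/249 = 0.5060
Macro-F1 score = mean = (0.7782 + 0.5794 + 0.5060) / 3 = 0.621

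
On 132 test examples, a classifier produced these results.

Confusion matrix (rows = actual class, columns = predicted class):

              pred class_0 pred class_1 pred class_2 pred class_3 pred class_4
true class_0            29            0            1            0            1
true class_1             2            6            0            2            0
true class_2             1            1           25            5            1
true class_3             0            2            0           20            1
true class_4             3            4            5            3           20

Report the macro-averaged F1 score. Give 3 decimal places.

0.725

Per-class F1 score (2·TP/(2·TP+FP+FN)):
  class_0: TP=29, FP=2+1+0+3=6, FN=0+1+0+1=2 → 58/66 = 0.8788
  class_1: TP=6, FP=0+1+2+4=7, FN=2+0+2+0=4 → 12/23 = 0.5217
  class_2: TP=25, FP=1+0+0+5=6, FN=1+1+5+1=8 → 50/64 = 0.7813
  class_3: TP=20, FP=0+2+5+3=10, FN=0+2+0+1=3 → 40/53 = 0.7547
  class_4: TP=20, FP=1+0+1+1=3, FN=3+4+5+3=15 → 40/58 = 0.6897
Macro-F1 score = mean = (0.8788 + 0.5217 + 0.7813 + 0.7547 + 0.6897) / 5 = 0.725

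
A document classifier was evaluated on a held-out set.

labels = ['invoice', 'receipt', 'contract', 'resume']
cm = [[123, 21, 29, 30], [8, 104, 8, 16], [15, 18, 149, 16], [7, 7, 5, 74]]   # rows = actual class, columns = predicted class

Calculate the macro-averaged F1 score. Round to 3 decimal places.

0.708

Per-class F1 score (2·TP/(2·TP+FP+FN)):
  invoice: TP=123, FP=8+15+7=30, FN=21+29+30=80 → 246/356 = 0.6910
  receipt: TP=104, FP=21+18+7=46, FN=8+8+16=32 → 208/286 = 0.7273
  contract: TP=149, FP=29+8+5=42, FN=15+18+16=49 → 298/389 = 0.7661
  resume: TP=74, FP=30+16+16=62, FN=7+7+5=19 → 148/229 = 0.6463
Macro-F1 score = mean = (0.6910 + 0.7273 + 0.7661 + 0.6463) / 4 = 0.708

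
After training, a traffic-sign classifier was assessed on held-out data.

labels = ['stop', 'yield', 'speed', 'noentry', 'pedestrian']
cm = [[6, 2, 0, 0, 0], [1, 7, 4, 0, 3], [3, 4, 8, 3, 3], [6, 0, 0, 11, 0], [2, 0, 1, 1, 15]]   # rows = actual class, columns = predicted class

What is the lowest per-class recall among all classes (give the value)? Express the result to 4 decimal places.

0.3810

Per-class recall (TP/(TP+FN)):
  stop: TP=6, FN=2+0+0+0=2 → 6/8 = 0.75000
  yield: TP=7, FN=1+4+0+3=8 → 7/15 = 0.46667
  speed: TP=8, FN=3+4+3+3=13 → 8/21 = 0.38095
  noentry: TP=11, FN=6+0+0+0=6 → 11/17 = 0.64706
  pedestrian: TP=15, FN=2+0+1+1=4 → 15/19 = 0.78947
Lowest is class 'speed' with recall = 0.3810.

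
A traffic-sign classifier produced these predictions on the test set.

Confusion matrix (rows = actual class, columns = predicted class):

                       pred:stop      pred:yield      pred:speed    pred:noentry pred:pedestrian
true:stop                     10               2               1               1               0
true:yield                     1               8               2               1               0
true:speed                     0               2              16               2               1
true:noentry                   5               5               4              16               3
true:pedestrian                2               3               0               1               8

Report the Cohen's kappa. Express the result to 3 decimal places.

Observed agreement pₒ = trace/N = 58/94 = 0.6170
Expected agreement pₑ = Σ (rowᵢ·colᵢ)/N² = (14·18 + 12·20 + 21·23 + 33·21 + 14·12)/94² = 0.2078
κ = (pₒ − pₑ)/(1 − pₑ) = (0.6170 − 0.2078)/(1 − 0.2078) = 0.517

0.517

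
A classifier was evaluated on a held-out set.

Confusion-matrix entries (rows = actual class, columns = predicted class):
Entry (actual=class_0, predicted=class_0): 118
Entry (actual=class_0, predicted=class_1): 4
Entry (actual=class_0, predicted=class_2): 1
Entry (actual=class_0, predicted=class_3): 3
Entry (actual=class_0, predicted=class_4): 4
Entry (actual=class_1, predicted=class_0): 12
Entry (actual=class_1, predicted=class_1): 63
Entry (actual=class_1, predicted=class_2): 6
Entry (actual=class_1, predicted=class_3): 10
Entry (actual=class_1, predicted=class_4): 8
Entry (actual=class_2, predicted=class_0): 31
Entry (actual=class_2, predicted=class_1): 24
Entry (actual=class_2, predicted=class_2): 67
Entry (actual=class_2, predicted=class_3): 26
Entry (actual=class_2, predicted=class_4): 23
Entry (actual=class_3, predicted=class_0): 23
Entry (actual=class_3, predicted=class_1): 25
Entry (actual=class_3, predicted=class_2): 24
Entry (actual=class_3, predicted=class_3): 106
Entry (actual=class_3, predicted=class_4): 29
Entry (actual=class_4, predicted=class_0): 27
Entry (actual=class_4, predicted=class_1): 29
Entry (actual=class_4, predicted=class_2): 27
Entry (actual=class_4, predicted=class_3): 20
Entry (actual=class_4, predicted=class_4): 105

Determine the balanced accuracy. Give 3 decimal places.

Balanced accuracy = mean of per-class recall.
  class_0: recall = 118/130 = 0.9077
  class_1: recall = 63/99 = 0.6364
  class_2: recall = 67/171 = 0.3918
  class_3: recall = 106/207 = 0.5121
  class_4: recall = 105/208 = 0.5048
Mean = (0.9077 + 0.6364 + 0.3918 + 0.5121 + 0.5048) / 5 = 0.591

0.591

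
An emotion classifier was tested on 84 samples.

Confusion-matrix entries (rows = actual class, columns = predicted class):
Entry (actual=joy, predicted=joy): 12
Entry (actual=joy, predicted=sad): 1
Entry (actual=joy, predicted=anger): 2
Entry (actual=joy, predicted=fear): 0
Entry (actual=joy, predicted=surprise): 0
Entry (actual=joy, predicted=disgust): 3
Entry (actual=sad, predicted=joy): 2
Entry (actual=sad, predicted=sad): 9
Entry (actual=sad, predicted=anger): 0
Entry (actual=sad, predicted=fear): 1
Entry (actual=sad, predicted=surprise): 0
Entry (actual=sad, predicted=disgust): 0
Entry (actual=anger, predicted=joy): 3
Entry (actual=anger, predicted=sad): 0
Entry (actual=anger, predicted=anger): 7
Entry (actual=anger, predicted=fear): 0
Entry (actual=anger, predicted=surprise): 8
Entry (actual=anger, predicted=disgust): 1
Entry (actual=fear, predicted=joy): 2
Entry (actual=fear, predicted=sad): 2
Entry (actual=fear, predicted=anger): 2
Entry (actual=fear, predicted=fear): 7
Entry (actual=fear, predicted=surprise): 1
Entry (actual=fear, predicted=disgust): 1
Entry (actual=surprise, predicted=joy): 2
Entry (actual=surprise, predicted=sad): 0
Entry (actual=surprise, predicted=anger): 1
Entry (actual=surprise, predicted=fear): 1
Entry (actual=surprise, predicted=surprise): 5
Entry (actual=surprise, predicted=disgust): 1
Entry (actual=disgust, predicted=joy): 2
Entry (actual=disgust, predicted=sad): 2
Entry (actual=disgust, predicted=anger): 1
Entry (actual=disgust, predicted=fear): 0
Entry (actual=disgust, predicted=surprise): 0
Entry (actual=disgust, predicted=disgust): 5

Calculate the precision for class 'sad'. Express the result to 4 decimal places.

precision = TP/(TP+FP).
sad: TP=9, FP=1+0+2+0+2=5 → 9/14 = 0.64286

0.6429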